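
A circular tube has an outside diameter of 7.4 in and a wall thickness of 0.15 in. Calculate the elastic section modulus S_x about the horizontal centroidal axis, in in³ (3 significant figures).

S_x ≈ 6.07 in³

Break the section into simple shapes (no overlaps), measuring from the bottom-left corner of the bounding box.
Outer circle: ⌀7.4, A = 43.008 in², y = 3.7 in, Ī = 147.2 in⁴.
Bore (subtracted): ⌀7.1, A = 39.592 in², y = 3.7 in, Ī = 124.74 in⁴.
By symmetry the centroid is at mid-height, ȳ = 3.7 in.
All pieces are centred on the horizontal centroidal axis, so I = ΣĪ (holes subtracted) = 22.457 in⁴.
Extreme fibre distance c = 3.7 in; S = I/c = 6.0694 in³.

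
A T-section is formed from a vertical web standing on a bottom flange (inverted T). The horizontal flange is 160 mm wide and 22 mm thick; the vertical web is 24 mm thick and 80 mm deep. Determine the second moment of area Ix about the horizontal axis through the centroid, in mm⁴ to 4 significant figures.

Ix ≈ 4.397 × 10⁶ mm⁴

Decompose the section into non-overlapping parts with the origin at the bottom-left of its bounding rectangle.
Flange: 160 × 22, A = 3 520 mm², y = 11 mm, Ī = 141 973 mm⁴.
Web: 24 × 80, A = 1 920 mm², y = 62 mm, Ī = 1 024 000 mm⁴.
Centroid: ȳ = ΣA·y / ΣA = 29 mm.
Transfer each piece to the horizontal axis through the centroid using Ī + A·d² with d = y − 29:
  flange: d = -18 mm → contributes +1 282 453 mm⁴
  web: d = 33 mm → contributes +3 114 880 mm⁴
Total I = 4 397 333 mm⁴.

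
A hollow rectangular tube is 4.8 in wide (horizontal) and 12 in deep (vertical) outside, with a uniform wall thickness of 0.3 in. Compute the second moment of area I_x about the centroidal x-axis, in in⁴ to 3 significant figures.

Split into non-overlapping primitives; take the origin at the lower-left of the bounding box.
Outer rectangle: 4.8 × 12, A = 57.6 in², y = 6 in, Ī = 691.2 in⁴.
Inner void (subtracted): 4.2 × 11.4, A = 47.88 in², y = 6 in, Ī = 518.54 in⁴.
By symmetry the centroid is at mid-height, ȳ = 6 in.
All pieces are centred on the centroidal x-axis, so I = ΣĪ (holes subtracted) = 172.66 in⁴.

I_x ≈ 173 in⁴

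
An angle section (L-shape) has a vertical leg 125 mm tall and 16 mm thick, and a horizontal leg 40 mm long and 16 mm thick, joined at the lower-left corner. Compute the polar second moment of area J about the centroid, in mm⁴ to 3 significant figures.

J ≈ 3.76 × 10⁶ mm⁴

Split into non-overlapping primitives; take the origin at the lower-left of the bounding box.
Vertical leg: 16 × 125, A = 2 000 mm², y = 62.5 mm, Ī = 2 604 167 mm⁴.
Horizontal leg (remainder): 24 × 16, A = 384 mm², y = 8 mm, Ī = 8 192 mm⁴.
Centroid: ȳ = ΣA·y / ΣA = 53.721 mm.
Transfer each piece to the centroidal x-axis using Ī + A·d² with d = y − 53.721:
  vertical leg: d = 8.7785 mm → contributes +2 758 292 mm⁴
  horizontal leg (remainder): d = -45.721 mm → contributes +810 926 mm⁴
Total I = 3 569 218 mm⁴.
For the y-axis: x̄ = 11.221 mm.
Repeating about the centroidal y-axis gives I_y = 189 958 mm⁴.
Polar second moment: J = I_x + I_y = 3 759 175 mm⁴.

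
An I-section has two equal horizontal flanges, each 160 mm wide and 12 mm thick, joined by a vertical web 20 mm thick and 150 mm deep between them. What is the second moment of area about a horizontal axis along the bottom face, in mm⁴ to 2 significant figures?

Split into non-overlapping primitives; take the origin at the lower-left of the bounding box.
Bottom flange: 160 × 12, A = 1 920 mm², y = 6 mm, Ī = 23 040 mm⁴.
Web: 20 × 150, A = 3 000 mm², y = 87 mm, Ī = 5 625 000 mm⁴.
Top flange: 160 × 12, A = 1 920 mm², y = 168 mm, Ī = 23 040 mm⁴.
Transfer each piece to a horizontal axis along the bottom face using Ī + A·d² with d = y − 0:
  bottom flange: d = 6 mm → contributes +92 160 mm⁴
  web: d = 87 mm → contributes +28 332 000 mm⁴
  top flange: d = 168 mm → contributes +54 213 120 mm⁴
Total I = 82 637 280 mm⁴.

I_base ≈ 8.3 × 10⁷ mm⁴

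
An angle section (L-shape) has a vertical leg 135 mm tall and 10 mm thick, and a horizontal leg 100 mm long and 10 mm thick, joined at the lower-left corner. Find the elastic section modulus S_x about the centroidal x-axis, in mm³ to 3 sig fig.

S_x ≈ 4.51 × 10⁴ mm³

Treat the section as a set of non-overlapping primitives; coordinates are from the bounding-box lower-left.
Vertical leg: 10 × 135, A = 1 350 mm², y = 67.5 mm, Ī = 2 050 313 mm⁴.
Horizontal leg (remainder): 90 × 10, A = 900 mm², y = 5 mm, Ī = 7 500 mm⁴.
Centroid: ȳ = ΣA·y / ΣA = 42.5 mm.
Transfer each piece to the centroidal x-axis using Ī + A·d² with d = y − 42.5:
  vertical leg: d = 25 mm → contributes +2 894 063 mm⁴
  horizontal leg (remainder): d = -37.5 mm → contributes +1 273 125 mm⁴
Total I = 4 167 188 mm⁴.
Extreme fibre distance c = 92.5 mm; S = I/c = 45 051 mm³.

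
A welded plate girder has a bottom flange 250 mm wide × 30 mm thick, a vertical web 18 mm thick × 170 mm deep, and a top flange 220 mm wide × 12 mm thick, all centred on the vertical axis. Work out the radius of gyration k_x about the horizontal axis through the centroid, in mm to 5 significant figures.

k_x ≈ 80.312 mm

Break the section into simple shapes (no overlaps), measuring from the bottom-left corner of the bounding box.
Bottom plate: 250 × 30, A = 7 500 mm², y = 15 mm, Ī = 562 500 mm⁴.
Web plate: 18 × 170, A = 3 060 mm², y = 115 mm, Ī = 7 369 500 mm⁴.
Top plate: 220 × 12, A = 2 640 mm², y = 206 mm, Ī = 31 680 mm⁴.
Centroid: ȳ = ΣA·y / ΣA = 76.38182 mm.
Transfer each piece to the horizontal axis through the centroid using Ī + A·d² with d = y − 76.38182:
  bottom plate: d = -61.38182 mm → contributes +28 820 457 mm⁴
  web plate: d = 38.61818 mm → contributes +11 933 074 mm⁴
  top plate: d = 129.6182 mm → contributes +44 385 985 mm⁴
Total I = 85 139 516 mm⁴.
Radius of gyration: k = √(I/A) = √(85 139 516 / 13 200) = 80.31166 mm.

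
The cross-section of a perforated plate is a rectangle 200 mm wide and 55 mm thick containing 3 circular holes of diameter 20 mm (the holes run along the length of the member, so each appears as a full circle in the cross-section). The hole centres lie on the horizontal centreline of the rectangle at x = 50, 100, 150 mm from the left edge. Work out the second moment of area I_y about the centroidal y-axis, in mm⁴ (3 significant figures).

I_y ≈ 3.51 × 10⁷ mm⁴

Decompose the section into non-overlapping parts with the origin at the bottom-left of its bounding rectangle.
Plate: 200 × 55, A = 11 000 mm², x = 100 mm, Ī = 36 666 667 mm⁴.
Hole 1 (subtracted): ⌀20, A = 314.16 mm², x = 50 mm, Ī = 7 854 mm⁴.
Hole 2 (subtracted): ⌀20, A = 314.16 mm², x = 100 mm, Ī = 7 854 mm⁴.
Hole 3 (subtracted): ⌀20, A = 314.16 mm², x = 150 mm, Ī = 7 854 mm⁴.
By symmetry the centroid is at mid-width, x̄ = 100 mm.
Transfer each piece to the centroidal y-axis using Ī + A·d² with d = x − 100:
  plate: d = 0 mm → contributes +36 666 667 mm⁴
  hole 1: d = -50 mm → contributes −793 252 mm⁴
  hole 2: d = 0 mm → contributes −7 854 mm⁴
  hole 3: d = 50 mm → contributes −793 252 mm⁴
Total I = 35 072 308 mm⁴.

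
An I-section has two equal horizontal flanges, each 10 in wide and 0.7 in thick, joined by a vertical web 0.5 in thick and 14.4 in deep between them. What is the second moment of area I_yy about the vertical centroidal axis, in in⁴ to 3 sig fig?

I_yy ≈ 117 in⁴

Break the section into simple shapes (no overlaps), measuring from the bottom-left corner of the bounding box.
Bottom flange: 10 × 0.7, A = 7 in², x = 5 in, Ī = 58.333 in⁴.
Web: 0.5 × 14.4, A = 7.2 in², x = 5 in, Ī = 0.15 in⁴.
Top flange: 10 × 0.7, A = 7 in², x = 5 in, Ī = 58.333 in⁴.
By symmetry the centroid is at mid-width, x̄ = 5 in.
All pieces are centred on the vertical centroidal axis, so I = ΣĪ = 116.82 in⁴.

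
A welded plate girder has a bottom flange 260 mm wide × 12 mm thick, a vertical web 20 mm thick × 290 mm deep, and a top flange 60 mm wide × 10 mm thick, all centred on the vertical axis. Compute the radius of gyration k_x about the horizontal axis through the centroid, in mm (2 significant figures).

k_x ≈ 110 mm

Split into non-overlapping primitives; take the origin at the lower-left of the bounding box.
Bottom plate: 260 × 12, A = 3 120 mm², y = 6 mm, Ī = 37 440 mm⁴.
Web plate: 20 × 290, A = 5 800 mm², y = 157 mm, Ī = 40 648 333 mm⁴.
Top plate: 60 × 10, A = 600 mm², y = 307 mm, Ī = 5 000 mm⁴.
Centroid: ȳ = ΣA·y / ΣA = 117 mm.
Transfer each piece to the horizontal axis through the centroid using Ī + A·d² with d = y − 117:
  bottom plate: d = -111 mm → contributes +38 455 682 mm⁴
  web plate: d = 40.03 mm → contributes +49 943 937 mm⁴
  top plate: d = 190 mm → contributes +21 672 665 mm⁴
Total I = 110 072 283 mm⁴.
Radius of gyration: k = √(I/A) = √(110 072 283 / 9 520) = 107.5 mm.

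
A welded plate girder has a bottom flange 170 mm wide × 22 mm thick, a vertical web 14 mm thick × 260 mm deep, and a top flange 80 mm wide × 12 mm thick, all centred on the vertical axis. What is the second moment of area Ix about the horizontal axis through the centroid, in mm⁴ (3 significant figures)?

Ix ≈ 9.39 × 10⁷ mm⁴

Split into non-overlapping primitives; take the origin at the lower-left of the bounding box.
Bottom plate: 170 × 22, A = 3 740 mm², y = 11 mm, Ī = 150 847 mm⁴.
Web plate: 14 × 260, A = 3 640 mm², y = 152 mm, Ī = 20 505 333 mm⁴.
Top plate: 80 × 12, A = 960 mm², y = 288 mm, Ī = 11 520 mm⁴.
Centroid: ȳ = ΣA·y / ΣA = 104.42 mm.
Transfer each piece to the horizontal axis through the centroid using Ī + A·d² with d = y − 104.42:
  bottom plate: d = -93.424 mm → contributes +32 794 052 mm⁴
  web plate: d = 47.576 mm → contributes +28 744 226 mm⁴
  top plate: d = 183.58 mm → contributes +32 363 500 mm⁴
Total I = 93 901 777 mm⁴.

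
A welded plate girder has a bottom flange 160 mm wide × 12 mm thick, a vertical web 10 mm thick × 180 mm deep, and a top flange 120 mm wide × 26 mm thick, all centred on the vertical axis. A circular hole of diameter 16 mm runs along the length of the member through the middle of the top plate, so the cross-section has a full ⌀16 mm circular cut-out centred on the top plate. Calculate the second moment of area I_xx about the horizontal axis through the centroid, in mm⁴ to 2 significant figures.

I_xx ≈ 5.2 × 10⁷ mm⁴

Treat the section as a set of non-overlapping primitives; coordinates are from the bounding-box lower-left.
Bottom plate: 160 × 12, A = 1 920 mm², y = 6 mm, Ī = 23 040 mm⁴.
Web plate: 10 × 180, A = 1 800 mm², y = 102 mm, Ī = 4 860 000 mm⁴.
Top plate: 120 × 26, A = 3 120 mm², y = 205 mm, Ī = 175 760 mm⁴.
Hole (subtracted): ⌀16, A = 201.1 mm², y = 205 mm, Ī = 3 217 mm⁴.
Centroid: ȳ = ΣA·y / ΣA = 119.5 mm.
Transfer each piece to the horizontal axis through the centroid using Ī + A·d² with d = y − 119.5:
  bottom plate: d = -113.5 mm → contributes +24 766 756 mm⁴
  web plate: d = -17.52 mm → contributes +5 412 667 mm⁴
  top plate: d = 85.48 mm → contributes +22 971 751 mm⁴
  hole: d = 85.48 mm → contributes −1 472 257 mm⁴
Total I = 51 678 917 mm⁴.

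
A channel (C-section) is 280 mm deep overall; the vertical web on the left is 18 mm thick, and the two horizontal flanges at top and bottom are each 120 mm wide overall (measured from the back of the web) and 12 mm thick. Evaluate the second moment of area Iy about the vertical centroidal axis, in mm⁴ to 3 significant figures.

Iy ≈ 8.19 × 10⁶ mm⁴

Treat the section as a set of non-overlapping primitives; coordinates are from the bounding-box lower-left.
Web: 18 × 280, A = 5 040 mm², x = 9 mm, Ī = 136 080 mm⁴.
Top flange (beyond web): 102 × 12, A = 1 224 mm², x = 69 mm, Ī = 1 061 208 mm⁴.
Bottom flange (beyond web): 102 × 12, A = 1 224 mm², x = 69 mm, Ī = 1 061 208 mm⁴.
Centroid: x̄ = ΣA·x / ΣA = 28.615 mm.
Transfer each piece to the vertical centroidal axis using Ī + A·d² with d = x − 28.615:
  web: d = -19.615 mm → contributes +2 075 287 mm⁴
  top flange (beyond web): d = 40.385 mm → contributes +3 057 451 mm⁴
  bottom flange (beyond web): d = 40.385 mm → contributes +3 057 451 mm⁴
Total I = 8 190 188 mm⁴.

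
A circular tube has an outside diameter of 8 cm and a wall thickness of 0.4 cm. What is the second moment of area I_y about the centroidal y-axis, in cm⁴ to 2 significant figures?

Split into non-overlapping primitives; take the origin at the lower-left of the bounding box.
Outer circle: ⌀8, A = 50.27 cm², x = 4 cm, Ī = 201.1 cm⁴.
Bore (subtracted): ⌀7.2, A = 40.72 cm², x = 4 cm, Ī = 131.9 cm⁴.
By symmetry the centroid is at mid-width, x̄ = 4 cm.
All pieces are centred on the centroidal y-axis, so I = ΣĪ (holes subtracted) = 69.15 cm⁴.

I_y ≈ 69 cm⁴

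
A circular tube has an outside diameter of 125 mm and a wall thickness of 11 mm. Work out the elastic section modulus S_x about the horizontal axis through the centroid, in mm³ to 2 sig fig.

Treat the section as a set of non-overlapping primitives; coordinates are from the bounding-box lower-left.
Outer circle: ⌀125, A = 12 272 mm², y = 62.5 mm, Ī = 11 984 225 mm⁴.
Bore (subtracted): ⌀103, A = 8 332 mm², y = 62.5 mm, Ī = 5 524 828 mm⁴.
By symmetry the centroid is at mid-height, ȳ = 62.5 mm.
All pieces are centred on the horizontal axis through the centroid, so I = ΣĪ (holes subtracted) = 6 459 396 mm⁴.
Extreme fibre distance c = 62.5 mm; S = I/c = 103 350 mm³.

S_x ≈ 1.0 × 10⁵ mm³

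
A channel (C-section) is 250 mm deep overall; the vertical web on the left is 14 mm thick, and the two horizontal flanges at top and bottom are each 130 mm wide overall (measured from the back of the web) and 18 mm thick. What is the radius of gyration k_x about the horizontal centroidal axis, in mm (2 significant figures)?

Decompose the section into non-overlapping parts with the origin at the bottom-left of its bounding rectangle.
Web: 14 × 250, A = 3 500 mm², y = 125 mm, Ī = 18 229 167 mm⁴.
Top flange (beyond web): 116 × 18, A = 2 088 mm², y = 241 mm, Ī = 56 376 mm⁴.
Bottom flange (beyond web): 116 × 18, A = 2 088 mm², y = 9 mm, Ī = 56 376 mm⁴.
By symmetry the centroid is at mid-height, ȳ = 125 mm.
Transfer each piece to the horizontal centroidal axis using Ī + A·d² with d = y − 125:
  web: d = 0 mm → contributes +18 229 167 mm⁴
  top flange (beyond web): d = 116 mm → contributes +28 152 504 mm⁴
  bottom flange (beyond web): d = -116 mm → contributes +28 152 504 mm⁴
Total I = 74 534 175 mm⁴.
Radius of gyration: k = √(I/A) = √(74 534 175 / 7 676) = 98.54 mm.

k_x ≈ 99 mm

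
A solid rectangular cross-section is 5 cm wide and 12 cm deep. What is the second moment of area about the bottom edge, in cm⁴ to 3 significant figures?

I_base ≈ 2880 cm⁴

The section: 5 × 12, A = 60 cm², y = 6 cm, Ī = 720 cm⁴.
Transfer it to a horizontal axis along the bottom face using Ī + A·d² with d = y − 0:
  the section: d = 6 cm → contributes +2 880 cm⁴
Total I = 2 880 cm⁴.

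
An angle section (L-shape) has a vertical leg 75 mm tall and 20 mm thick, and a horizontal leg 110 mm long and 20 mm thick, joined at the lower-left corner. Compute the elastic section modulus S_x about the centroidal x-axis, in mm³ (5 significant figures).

S_x ≈ 2.6321 × 10⁴ mm³

Decompose the section into non-overlapping parts with the origin at the bottom-left of its bounding rectangle.
Vertical leg: 20 × 75, A = 1 500 mm², y = 37.5 mm, Ī = 703 125 mm⁴.
Horizontal leg (remainder): 90 × 20, A = 1 800 mm², y = 10 mm, Ī = 60 000 mm⁴.
Centroid: ȳ = ΣA·y / ΣA = 22.5 mm.
Transfer each piece to the centroidal x-axis using Ī + A·d² with d = y − 22.5:
  vertical leg: d = 15 mm → contributes +1 040 625 mm⁴
  horizontal leg (remainder): d = -12.5 mm → contributes +341 250 mm⁴
Total I = 1 381 875 mm⁴.
Extreme fibre distance c = 52.5 mm; S = I/c = 26321.43 mm³.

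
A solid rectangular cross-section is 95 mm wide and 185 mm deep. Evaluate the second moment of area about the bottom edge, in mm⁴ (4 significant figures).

I_base ≈ 2.005 × 10⁸ mm⁴

The section: 95 × 185, A = 17 575 mm², y = 92.5 mm, Ī = 50 125 365 mm⁴.
Transfer it to the base of the section using Ī + A·d² with d = y − 0:
  the section: d = 92.5 mm → contributes +200 501 458 mm⁴
Total I = 200 501 458 mm⁴.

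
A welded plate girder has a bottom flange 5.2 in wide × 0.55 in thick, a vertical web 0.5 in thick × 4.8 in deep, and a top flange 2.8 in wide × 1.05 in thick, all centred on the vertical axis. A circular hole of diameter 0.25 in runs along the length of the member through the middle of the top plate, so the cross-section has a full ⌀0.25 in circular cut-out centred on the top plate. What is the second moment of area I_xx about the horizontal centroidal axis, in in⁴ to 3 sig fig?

I_xx ≈ 50.1 in⁴

Treat the section as a set of non-overlapping primitives; coordinates are from the bounding-box lower-left.
Bottom plate: 5.2 × 0.55, A = 2.86 in², y = 0.275 in, Ī = 0.072096 in⁴.
Web plate: 0.5 × 4.8, A = 2.4 in², y = 2.95 in, Ī = 4.608 in⁴.
Top plate: 2.8 × 1.05, A = 2.94 in², y = 5.875 in, Ī = 0.27011 in⁴.
Hole (subtracted): ⌀0.25, A = 0.049087 in², y = 5.875 in, Ī = 0.00019175 in⁴.
Centroid: ȳ = ΣA·y / ΣA = 3.0488 in.
Transfer each piece to the horizontal centroidal axis using Ī + A·d² with d = y − 3.0488:
  bottom plate: d = -2.7738 in → contributes +22.077 in⁴
  web plate: d = -0.098813 in → contributes +4.6314 in⁴
  top plate: d = 2.8262 in → contributes +23.753 in⁴
  hole: d = 2.8262 in → contributes −0.39227 in⁴
Total I = 50.069 in⁴.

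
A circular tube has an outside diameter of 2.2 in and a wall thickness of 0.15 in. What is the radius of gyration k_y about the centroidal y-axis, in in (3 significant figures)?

k_y ≈ 0.727 in

Decompose the section into non-overlapping parts with the origin at the bottom-left of its bounding rectangle.
Outer circle: ⌀2.2, A = 3.8013 in², x = 1.1 in, Ī = 1.1499 in⁴.
Bore (subtracted): ⌀1.9, A = 2.8353 in², x = 1.1 in, Ī = 0.63971 in⁴.
By symmetry the centroid is at mid-width, x̄ = 1.1 in.
All pieces are centred on the centroidal y-axis, so I = ΣĪ (holes subtracted) = 0.51019 in⁴.
Radius of gyration: k = √(I/A) = √(0.51019 / 0.96604) = 0.72672 in.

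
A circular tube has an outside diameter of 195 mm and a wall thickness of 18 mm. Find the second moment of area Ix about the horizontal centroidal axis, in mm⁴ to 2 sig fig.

Ix ≈ 4.0 × 10⁷ mm⁴

Treat the section as a set of non-overlapping primitives; coordinates are from the bounding-box lower-left.
Outer circle: ⌀195, A = 29 865 mm², y = 97.5 mm, Ī = 70 975 481 mm⁴.
Bore (subtracted): ⌀159, A = 19 856 mm², y = 97.5 mm, Ī = 31 373 170 mm⁴.
By symmetry the centroid is at mid-height, ȳ = 97.5 mm.
All pieces are centred on the horizontal centroidal axis, so I = ΣĪ (holes subtracted) = 39 602 311 mm⁴.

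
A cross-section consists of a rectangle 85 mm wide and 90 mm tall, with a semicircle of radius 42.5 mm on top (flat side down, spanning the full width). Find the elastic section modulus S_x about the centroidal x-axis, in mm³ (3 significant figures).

Split into non-overlapping primitives; take the origin at the lower-left of the bounding box.
Rectangular body: 85 × 90, A = 7 650 mm², y = 45 mm, Ī = 5 163 750 mm⁴.
Semicircular cap: semicircle r = 42.5, A = 2837.3 mm², y = 108.04 mm, Ī = 358 086 mm⁴.
Centroid: ȳ = ΣA·y / ΣA = 62.054 mm.
Transfer each piece to the centroidal x-axis using Ī + A·d² with d = y − 62.054:
  rectangular body: d = -17.054 mm → contributes +7 388 762 mm⁴
  semicircular cap: d = 45.983 mm → contributes +6 357 324 mm⁴
Total I = 13 746 086 mm⁴.
Extreme fibre distance c = 70.446 mm; S = I/c = 195 130 mm³.

S_x ≈ 1.95 × 10⁵ mm³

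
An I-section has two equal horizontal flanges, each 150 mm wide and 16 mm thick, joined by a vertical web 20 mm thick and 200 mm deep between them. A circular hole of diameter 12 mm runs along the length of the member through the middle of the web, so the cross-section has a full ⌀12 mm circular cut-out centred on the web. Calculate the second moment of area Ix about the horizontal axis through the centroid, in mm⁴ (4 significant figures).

Decompose the section into non-overlapping parts with the origin at the bottom-left of its bounding rectangle.
Bottom flange: 150 × 16, A = 2 400 mm², y = 8 mm, Ī = 51 200 mm⁴.
Web: 20 × 200, A = 4 000 mm², y = 116 mm, Ī = 13 333 333 mm⁴.
Top flange: 150 × 16, A = 2 400 mm², y = 224 mm, Ī = 51 200 mm⁴.
Hole (subtracted): ⌀12, A = 113.097 mm², y = 116 mm, Ī = 1017.88 mm⁴.
By symmetry the centroid is at mid-height, ȳ = 116 mm.
Transfer each piece to the horizontal axis through the centroid using Ī + A·d² with d = y − 116:
  bottom flange: d = -108 mm → contributes +28 044 800 mm⁴
  web: d = 0 mm → contributes +13 333 333 mm⁴
  top flange: d = 108 mm → contributes +28 044 800 mm⁴
  hole: d = 0 mm → contributes −1017.88 mm⁴
Total I = 69 421 915 mm⁴.

Ix ≈ 6.942 × 10⁷ mm⁴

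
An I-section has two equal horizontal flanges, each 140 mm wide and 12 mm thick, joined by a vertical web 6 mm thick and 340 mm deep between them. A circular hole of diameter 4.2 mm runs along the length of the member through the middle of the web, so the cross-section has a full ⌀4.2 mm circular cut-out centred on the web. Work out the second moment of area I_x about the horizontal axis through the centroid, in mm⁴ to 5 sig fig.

Split into non-overlapping primitives; take the origin at the lower-left of the bounding box.
Bottom flange: 140 × 12, A = 1 680 mm², y = 6 mm, Ī = 20 160 mm⁴.
Web: 6 × 340, A = 2 040 mm², y = 182 mm, Ī = 19 652 000 mm⁴.
Top flange: 140 × 12, A = 1 680 mm², y = 358 mm, Ī = 20 160 mm⁴.
Hole (subtracted): ⌀4.2, A = 13.85442 mm², y = 182 mm, Ī = 15.2745 mm⁴.
By symmetry the centroid is at mid-height, ȳ = 182 mm.
Transfer each piece to the horizontal axis through the centroid using Ī + A·d² with d = y − 182:
  bottom flange: d = -176 mm → contributes +52 059 840 mm⁴
  web: d = 0 mm → contributes +19 652 000 mm⁴
  top flange: d = 176 mm → contributes +52 059 840 mm⁴
  hole: d = 0 mm → contributes −15.2745 mm⁴
Total I = 123 771 665 mm⁴.

I_x ≈ 1.2377 × 10⁸ mm⁴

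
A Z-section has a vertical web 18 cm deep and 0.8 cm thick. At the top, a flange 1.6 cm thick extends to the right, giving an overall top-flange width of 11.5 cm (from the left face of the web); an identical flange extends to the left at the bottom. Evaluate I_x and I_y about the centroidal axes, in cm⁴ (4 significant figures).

Decompose the section into non-overlapping parts with the origin at the bottom-left of its bounding rectangle.
Web: 0.8 × 18, A = 14.4 cm², y = 9 cm, Ī = 388.8 cm⁴.
Top flange (beyond web): 10.7 × 1.6, A = 17.12 cm², y = 17.2 cm, Ī = 3.65227 cm⁴.
Bottom flange (beyond web): 10.7 × 1.6, A = 17.12 cm², y = 0.8 cm, Ī = 3.65227 cm⁴.
Centroid: ȳ = ΣA·y / ΣA = 9 cm.
Transfer each piece to the centroidal x-axis using Ī + A·d² with d = y − 9:
  web: d = 0 cm → contributes +388.8 cm⁴
  top flange (beyond web): d = 8.2 cm → contributes +1154.8 cm⁴
  bottom flange (beyond web): d = -8.2 cm → contributes +1154.8 cm⁴
Total I = 2698.4 cm⁴.
For the y-axis: x̄ = 11.1 cm.
Repeating about the centroidal y-axis gives I_y = 1459.51 cm⁴.

I_x ≈ 2698 cm⁴, I_y ≈ 1460 cm⁴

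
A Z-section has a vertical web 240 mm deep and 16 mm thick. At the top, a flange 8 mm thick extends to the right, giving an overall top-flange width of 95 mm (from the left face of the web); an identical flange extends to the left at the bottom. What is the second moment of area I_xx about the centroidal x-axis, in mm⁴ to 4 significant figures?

I_xx ≈ 3.545 × 10⁷ mm⁴

Decompose the section into non-overlapping parts with the origin at the bottom-left of its bounding rectangle.
Web: 16 × 240, A = 3 840 mm², y = 120 mm, Ī = 18 432 000 mm⁴.
Top flange (beyond web): 79 × 8, A = 632 mm², y = 236 mm, Ī = 3370.67 mm⁴.
Bottom flange (beyond web): 79 × 8, A = 632 mm², y = 4 mm, Ī = 3370.67 mm⁴.
Centroid: ȳ = ΣA·y / ΣA = 120 mm.
Transfer each piece to the centroidal x-axis using Ī + A·d² with d = y − 120:
  web: d = 0 mm → contributes +18 432 000 mm⁴
  top flange (beyond web): d = 116 mm → contributes +8 507 563 mm⁴
  bottom flange (beyond web): d = -116 mm → contributes +8 507 563 mm⁴
Total I = 35 447 125 mm⁴.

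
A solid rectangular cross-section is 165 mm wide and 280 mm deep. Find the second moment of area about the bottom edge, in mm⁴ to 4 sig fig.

The section: 165 × 280, A = 46 200 mm², y = 140 mm, Ī = 301 840 000 mm⁴.
Transfer it to the bottom edge using Ī + A·d² with d = y − 0:
  the section: d = 140 mm → contributes +1 207 360 000 mm⁴
Total I = 1 207 360 000 mm⁴.

I_base ≈ 1.207 × 10⁹ mm⁴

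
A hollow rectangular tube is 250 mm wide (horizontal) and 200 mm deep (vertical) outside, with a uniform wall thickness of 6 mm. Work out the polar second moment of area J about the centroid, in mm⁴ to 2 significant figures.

Break the section into simple shapes (no overlaps), measuring from the bottom-left corner of the bounding box.
Outer rectangle: 250 × 200, A = 50 000 mm², y = 100 mm, Ī = 166 666 667 mm⁴.
Inner void (subtracted): 238 × 188, A = 44 744 mm², y = 100 mm, Ī = 131 785 995 mm⁴.
By symmetry the centroid is at mid-height, ȳ = 100 mm.
All pieces are centred on the centroidal x-axis, so I = ΣĪ (holes subtracted) = 34 880 672 mm⁴.
Repeating about the centroidal y-axis gives I_y = 49 210 072 mm⁴.
Polar second moment: J = I_x + I_y = 84 090 744 mm⁴.

J ≈ 8.4 × 10⁷ mm⁴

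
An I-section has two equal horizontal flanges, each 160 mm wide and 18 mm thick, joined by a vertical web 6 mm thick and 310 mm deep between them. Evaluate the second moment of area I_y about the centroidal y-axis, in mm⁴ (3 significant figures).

Decompose the section into non-overlapping parts with the origin at the bottom-left of its bounding rectangle.
Bottom flange: 160 × 18, A = 2 880 mm², x = 80 mm, Ī = 6 144 000 mm⁴.
Web: 6 × 310, A = 1 860 mm², x = 80 mm, Ī = 5 580 mm⁴.
Top flange: 160 × 18, A = 2 880 mm², x = 80 mm, Ī = 6 144 000 mm⁴.
By symmetry the centroid is at mid-width, x̄ = 80 mm.
All pieces are centred on the centroidal y-axis, so I = ΣĪ = 12 293 580 mm⁴.

I_y ≈ 1.23 × 10⁷ mm⁴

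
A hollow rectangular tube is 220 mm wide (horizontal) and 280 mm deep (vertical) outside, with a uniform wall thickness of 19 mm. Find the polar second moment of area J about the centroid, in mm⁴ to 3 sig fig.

J ≈ 3.14 × 10⁸ mm⁴

Split into non-overlapping primitives; take the origin at the lower-left of the bounding box.
Outer rectangle: 220 × 280, A = 61 600 mm², y = 140 mm, Ī = 402 453 333 mm⁴.
Inner void (subtracted): 182 × 242, A = 44 044 mm², y = 140 mm, Ī = 214 949 401 mm⁴.
By symmetry the centroid is at mid-height, ȳ = 140 mm.
All pieces are centred on the centroidal x-axis, so I = ΣĪ (holes subtracted) = 187 503 932 mm⁴.
Repeating about the centroidal y-axis gives I_y = 126 877 212 mm⁴.
Polar second moment: J = I_x + I_y = 314 381 144 mm⁴.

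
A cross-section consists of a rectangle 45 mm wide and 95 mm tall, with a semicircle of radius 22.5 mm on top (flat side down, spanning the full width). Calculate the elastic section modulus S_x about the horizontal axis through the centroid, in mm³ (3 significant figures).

Decompose the section into non-overlapping parts with the origin at the bottom-left of its bounding rectangle.
Rectangular body: 45 × 95, A = 4 275 mm², y = 47.5 mm, Ī = 3 215 156 mm⁴.
Semicircular cap: semicircle r = 22.5, A = 795.22 mm², y = 104.55 mm, Ī = 28 130 mm⁴.
Centroid: ȳ = ΣA·y / ΣA = 56.448 mm.
Transfer each piece to the horizontal axis through the centroid using Ī + A·d² with d = y − 56.448:
  rectangular body: d = -8.9476 mm → contributes +3 557 414 mm⁴
  semicircular cap: d = 48.102 mm → contributes +1 868 075 mm⁴
Total I = 5 425 489 mm⁴.
Extreme fibre distance c = 61.052 mm; S = I/c = 88 866 mm³.

S_x ≈ 8.89 × 10⁴ mm³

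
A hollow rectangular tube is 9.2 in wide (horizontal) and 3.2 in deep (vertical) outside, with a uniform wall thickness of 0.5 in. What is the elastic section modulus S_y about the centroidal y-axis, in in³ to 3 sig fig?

Treat the section as a set of non-overlapping primitives; coordinates are from the bounding-box lower-left.
Outer rectangle: 9.2 × 3.2, A = 29.44 in², x = 4.6 in, Ī = 207.65 in⁴.
Inner void (subtracted): 8.2 × 2.2, A = 18.04 in², x = 4.6 in, Ī = 101.08 in⁴.
By symmetry the centroid is at mid-width, x̄ = 4.6 in.
All pieces are centred on the centroidal y-axis, so I = ΣĪ (holes subtracted) = 106.57 in⁴.
Extreme fibre distance c = 4.6 in; S = I/c = 23.167 in³.

S_y ≈ 23.2 in³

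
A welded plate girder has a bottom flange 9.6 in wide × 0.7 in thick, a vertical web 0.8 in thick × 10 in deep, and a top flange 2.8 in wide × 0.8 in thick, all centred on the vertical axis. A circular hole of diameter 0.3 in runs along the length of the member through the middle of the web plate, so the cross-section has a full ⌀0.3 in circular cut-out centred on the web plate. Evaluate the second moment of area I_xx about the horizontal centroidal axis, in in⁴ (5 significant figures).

I_xx ≈ 291.03 in⁴

Decompose the section into non-overlapping parts with the origin at the bottom-left of its bounding rectangle.
Bottom plate: 9.6 × 0.7, A = 6.72 in², y = 0.35 in, Ī = 0.2744 in⁴.
Web plate: 0.8 × 10, A = 8 in², y = 5.7 in, Ī = 66.66667 in⁴.
Top plate: 2.8 × 0.8, A = 2.24 in², y = 11.1 in, Ī = 0.1194667 in⁴.
Hole (subtracted): ⌀0.3, A = 0.07068583 in², y = 5.7 in, Ī = 0.0003976078 in⁴.
Centroid: ȳ = ΣA·y / ΣA = 4.287509 in.
Transfer each piece to the horizontal centroidal axis using Ī + A·d² with d = y − 4.287509:
  bottom plate: d = -3.937509 in → contributes +104.4611 in⁴
  web plate: d = 1.412491 in → contributes +82.62771 in⁴
  top plate: d = 6.812491 in → contributes +104.0779 in⁴
  hole: d = 1.412491 in → contributes −0.141425 in⁴
Total I = 291.0254 in⁴.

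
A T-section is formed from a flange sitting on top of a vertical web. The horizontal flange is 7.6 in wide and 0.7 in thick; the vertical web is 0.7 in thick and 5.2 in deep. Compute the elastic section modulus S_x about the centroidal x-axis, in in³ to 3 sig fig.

S_x ≈ 6.26 in³

Split into non-overlapping primitives; take the origin at the lower-left of the bounding box.
Flange: 7.6 × 0.7, A = 5.32 in², y = 5.55 in, Ī = 0.21723 in⁴.
Web: 0.7 × 5.2, A = 3.64 in², y = 2.6 in, Ī = 8.2021 in⁴.
Centroid: ȳ = ΣA·y / ΣA = 4.3516 in.
Transfer each piece to the centroidal x-axis using Ī + A·d² with d = y − 4.3516:
  flange: d = 1.1984 in → contributes +7.8581 in⁴
  web: d = -1.7516 in → contributes +19.37 in⁴
Total I = 27.228 in⁴.
Extreme fibre distance c = 4.3516 in; S = I/c = 6.257 in³.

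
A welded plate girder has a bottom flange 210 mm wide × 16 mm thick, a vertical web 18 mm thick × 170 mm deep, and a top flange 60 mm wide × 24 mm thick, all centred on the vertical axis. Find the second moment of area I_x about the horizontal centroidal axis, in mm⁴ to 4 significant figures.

Break the section into simple shapes (no overlaps), measuring from the bottom-left corner of the bounding box.
Bottom plate: 210 × 16, A = 3 360 mm², y = 8 mm, Ī = 71 680 mm⁴.
Web plate: 18 × 170, A = 3 060 mm², y = 101 mm, Ī = 7 369 500 mm⁴.
Top plate: 60 × 24, A = 1 440 mm², y = 198 mm, Ī = 69 120 mm⁴.
Centroid: ȳ = ΣA·y / ΣA = 79.0153 mm.
Transfer each piece to the horizontal centroidal axis using Ī + A·d² with d = y − 79.0153:
  bottom plate: d = -71.0153 mm → contributes +17 016 725 mm⁴
  web plate: d = 21.9847 mm → contributes +8 848 485 mm⁴
  top plate: d = 118.985 mm → contributes +20 455 728 mm⁴
Total I = 46 320 938 mm⁴.

I_x ≈ 4.632 × 10⁷ mm⁴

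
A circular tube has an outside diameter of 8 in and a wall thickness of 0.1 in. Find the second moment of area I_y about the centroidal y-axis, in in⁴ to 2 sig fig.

I_y ≈ 19 in⁴

Treat the section as a set of non-overlapping primitives; coordinates are from the bounding-box lower-left.
Outer circle: ⌀8, A = 50.27 in², x = 4 in, Ī = 201.1 in⁴.
Bore (subtracted): ⌀7.8, A = 47.78 in², x = 4 in, Ī = 181.7 in⁴.
By symmetry the centroid is at mid-width, x̄ = 4 in.
All pieces are centred on the centroidal y-axis, so I = ΣĪ (holes subtracted) = 19.36 in⁴.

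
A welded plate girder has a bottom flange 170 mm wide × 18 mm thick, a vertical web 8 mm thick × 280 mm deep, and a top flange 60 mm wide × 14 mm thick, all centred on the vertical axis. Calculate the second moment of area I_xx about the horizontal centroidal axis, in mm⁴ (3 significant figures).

I_xx ≈ 8.28 × 10⁷ mm⁴

Split into non-overlapping primitives; take the origin at the lower-left of the bounding box.
Bottom plate: 170 × 18, A = 3 060 mm², y = 9 mm, Ī = 82 620 mm⁴.
Web plate: 8 × 280, A = 2 240 mm², y = 158 mm, Ī = 14 634 667 mm⁴.
Top plate: 60 × 14, A = 840 mm², y = 305 mm, Ī = 13 720 mm⁴.
Centroid: ȳ = ΣA·y / ΣA = 103.85 mm.
Transfer each piece to the horizontal centroidal axis using Ī + A·d² with d = y − 103.85:
  bottom plate: d = -94.853 mm → contributes +27 613 964 mm⁴
  web plate: d = 54.147 mm → contributes +21 202 015 mm⁴
  top plate: d = 201.15 mm → contributes +34 000 075 mm⁴
Total I = 82 816 055 mm⁴.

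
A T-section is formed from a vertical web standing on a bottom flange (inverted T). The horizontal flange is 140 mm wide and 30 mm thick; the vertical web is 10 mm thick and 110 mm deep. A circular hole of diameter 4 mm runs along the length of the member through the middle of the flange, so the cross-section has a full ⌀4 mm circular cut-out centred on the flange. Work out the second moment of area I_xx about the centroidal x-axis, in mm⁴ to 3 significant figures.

I_xx ≈ 5.69 × 10⁶ mm⁴

Split into non-overlapping primitives; take the origin at the lower-left of the bounding box.
Flange: 140 × 30, A = 4 200 mm², y = 15 mm, Ī = 315 000 mm⁴.
Web: 10 × 110, A = 1 100 mm², y = 85 mm, Ī = 1 109 167 mm⁴.
Hole (subtracted): ⌀4, A = 12.566 mm², y = 15 mm, Ī = 12.566 mm⁴.
Centroid: ȳ = ΣA·y / ΣA = 29.563 mm.
Transfer each piece to the centroidal x-axis using Ī + A·d² with d = y − 29.563:
  flange: d = -14.563 mm → contributes +1 205 719 mm⁴
  web: d = 55.437 mm → contributes +4 489 774 mm⁴
  hole: d = -14.563 mm → contributes −2677.6 mm⁴
Total I = 5 692 816 mm⁴.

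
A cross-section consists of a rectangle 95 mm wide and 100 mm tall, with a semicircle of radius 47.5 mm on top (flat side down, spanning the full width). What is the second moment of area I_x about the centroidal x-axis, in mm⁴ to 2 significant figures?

I_x ≈ 2.1 × 10⁷ mm⁴

Break the section into simple shapes (no overlaps), measuring from the bottom-left corner of the bounding box.
Rectangular body: 95 × 100, A = 9 500 mm², y = 50 mm, Ī = 7 916 667 mm⁴.
Semicircular cap: semicircle r = 47.5, A = 3 544 mm², y = 120.2 mm, Ī = 558 736 mm⁴.
Centroid: ȳ = ΣA·y / ΣA = 69.06 mm.
Transfer each piece to the centroidal x-axis using Ī + A·d² with d = y − 69.06:
  rectangular body: d = -19.06 mm → contributes +11 368 768 mm⁴
  semicircular cap: d = 51.1 mm → contributes +9 812 107 mm⁴
Total I = 21 180 875 mm⁴.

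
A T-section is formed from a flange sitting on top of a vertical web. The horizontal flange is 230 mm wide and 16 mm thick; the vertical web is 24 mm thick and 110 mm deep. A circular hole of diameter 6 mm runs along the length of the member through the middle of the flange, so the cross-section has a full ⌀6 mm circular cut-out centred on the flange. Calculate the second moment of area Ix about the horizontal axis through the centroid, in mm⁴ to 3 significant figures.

Ix ≈ 8.82 × 10⁶ mm⁴

Split into non-overlapping primitives; take the origin at the lower-left of the bounding box.
Flange: 230 × 16, A = 3 680 mm², y = 118 mm, Ī = 78 507 mm⁴.
Web: 24 × 110, A = 2 640 mm², y = 55 mm, Ī = 2 662 000 mm⁴.
Hole (subtracted): ⌀6, A = 28.274 mm², y = 118 mm, Ī = 63.617 mm⁴.
Centroid: ȳ = ΣA·y / ΣA = 91.565 mm.
Transfer each piece to the horizontal axis through the centroid using Ī + A·d² with d = y − 91.565:
  flange: d = 26.435 mm → contributes +2 650 070 mm⁴
  web: d = -36.565 mm → contributes +6 191 732 mm⁴
  hole: d = 26.435 mm → contributes −19 822 mm⁴
Total I = 8 821 981 mm⁴.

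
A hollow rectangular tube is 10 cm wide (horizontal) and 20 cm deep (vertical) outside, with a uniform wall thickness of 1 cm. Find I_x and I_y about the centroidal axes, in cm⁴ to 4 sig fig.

I_x ≈ 2779 cm⁴, I_y ≈ 898.7 cm⁴

Split into non-overlapping primitives; take the origin at the lower-left of the bounding box.
Outer rectangle: 10 × 20, A = 200 cm², y = 10 cm, Ī = 6666.67 cm⁴.
Inner void (subtracted): 8 × 18, A = 144 cm², y = 10 cm, Ī = 3 888 cm⁴.
By symmetry the centroid is at mid-height, ȳ = 10 cm.
All pieces are centred on the centroidal x-axis, so I = ΣĪ (holes subtracted) = 2778.67 cm⁴.
Repeating about the centroidal y-axis gives I_y = 898.667 cm⁴.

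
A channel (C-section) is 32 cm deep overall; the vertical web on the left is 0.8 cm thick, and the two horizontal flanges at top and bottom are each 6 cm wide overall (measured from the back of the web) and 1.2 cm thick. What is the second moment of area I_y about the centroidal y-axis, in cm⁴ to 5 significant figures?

I_y ≈ 105.00 cm⁴

Treat the section as a set of non-overlapping primitives; coordinates are from the bounding-box lower-left.
Web: 0.8 × 32, A = 25.6 cm², x = 0.4 cm, Ī = 1.365333 cm⁴.
Top flange (beyond web): 5.2 × 1.2, A = 6.24 cm², x = 3.4 cm, Ī = 14.0608 cm⁴.
Bottom flange (beyond web): 5.2 × 1.2, A = 6.24 cm², x = 3.4 cm, Ī = 14.0608 cm⁴.
Centroid: x̄ = ΣA·x / ΣA = 1.383193 cm.
Transfer each piece to the centroidal y-axis using Ī + A·d² with d = x − 1.383193:
  web: d = -0.9831933 cm → contributes +26.11206 cm⁴
  top flange (beyond web): d = 2.016807 cm → contributes +39.44206 cm⁴
  bottom flange (beyond web): d = 2.016807 cm → contributes +39.44206 cm⁴
Total I = 104.9962 cm⁴.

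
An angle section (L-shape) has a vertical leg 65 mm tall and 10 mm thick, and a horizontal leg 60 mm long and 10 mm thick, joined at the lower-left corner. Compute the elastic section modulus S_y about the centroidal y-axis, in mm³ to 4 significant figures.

Split into non-overlapping primitives; take the origin at the lower-left of the bounding box.
Vertical leg: 10 × 65, A = 650 mm², x = 5 mm, Ī = 5416.67 mm⁴.
Horizontal leg (remainder): 50 × 10, A = 500 mm², x = 35 mm, Ī = 104 167 mm⁴.
Centroid: x̄ = ΣA·x / ΣA = 18.0435 mm.
Transfer each piece to the centroidal y-axis using Ī + A·d² with d = x − 18.0435:
  vertical leg: d = -13.0435 mm → contributes +116 003 mm⁴
  horizontal leg (remainder): d = 16.9565 mm → contributes +247 928 mm⁴
Total I = 363 931 mm⁴.
Extreme fibre distance c = 41.9565 mm; S = I/c = 8674.01 mm³.

S_y ≈ 8674 mm³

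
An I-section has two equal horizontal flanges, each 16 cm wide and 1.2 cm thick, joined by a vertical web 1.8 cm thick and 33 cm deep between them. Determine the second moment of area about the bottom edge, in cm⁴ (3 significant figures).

Break the section into simple shapes (no overlaps), measuring from the bottom-left corner of the bounding box.
Bottom flange: 16 × 1.2, A = 19.2 cm², y = 0.6 cm, Ī = 2.304 cm⁴.
Web: 1.8 × 33, A = 59.4 cm², y = 17.7 cm, Ī = 5390.6 cm⁴.
Top flange: 16 × 1.2, A = 19.2 cm², y = 34.8 cm, Ī = 2.304 cm⁴.
Transfer each piece to the bottom edge using Ī + A·d² with d = y − 0:
  bottom flange: d = 0.6 cm → contributes +9.216 cm⁴
  web: d = 17.7 cm → contributes +24 000 cm⁴
  top flange: d = 34.8 cm → contributes +23 254 cm⁴
Total I = 47 263 cm⁴.

I_base ≈ 4.73 × 10⁴ cm⁴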